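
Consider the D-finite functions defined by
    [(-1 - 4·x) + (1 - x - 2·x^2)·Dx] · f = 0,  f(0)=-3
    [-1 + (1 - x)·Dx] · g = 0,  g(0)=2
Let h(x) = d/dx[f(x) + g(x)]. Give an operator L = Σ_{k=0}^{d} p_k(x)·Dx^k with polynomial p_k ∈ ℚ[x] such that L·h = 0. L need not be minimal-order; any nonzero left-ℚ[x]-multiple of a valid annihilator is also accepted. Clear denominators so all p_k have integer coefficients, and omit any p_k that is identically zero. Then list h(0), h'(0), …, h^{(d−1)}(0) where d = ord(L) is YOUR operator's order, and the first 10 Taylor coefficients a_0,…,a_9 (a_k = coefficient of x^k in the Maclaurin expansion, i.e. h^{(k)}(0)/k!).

f: a_k = -3, -3, -9, -15, -33, -63, -129, -255, -513, -1023, …
g: a_k = 2, 2, 2, 2, 2, 2, 2, 2, 2, 2, …
Weyl lclm of L_f,L_g ⇒ L₀ (ord ≤ 2).
h₀' ⇒ L via d/dx closure of L₀.
L = (-6 - 48·x - 96·x^3 + 24·x^4) + (6 + 18·x - 12·x^2 + 24·x^3 - 90·x^4 + 24·x^5)·Dx + (-1 + 2·x - 5·x^2 + 12·x^3 + 2·x^4 - 14·x^5 + 4·x^6)·Dx^2  (order 2).
h: a_k = -1, -14, -39, -124, -305, -762, -1771, -4088, -9189, -20470, …
ICs: h(0) = -1, h′(0) = -14.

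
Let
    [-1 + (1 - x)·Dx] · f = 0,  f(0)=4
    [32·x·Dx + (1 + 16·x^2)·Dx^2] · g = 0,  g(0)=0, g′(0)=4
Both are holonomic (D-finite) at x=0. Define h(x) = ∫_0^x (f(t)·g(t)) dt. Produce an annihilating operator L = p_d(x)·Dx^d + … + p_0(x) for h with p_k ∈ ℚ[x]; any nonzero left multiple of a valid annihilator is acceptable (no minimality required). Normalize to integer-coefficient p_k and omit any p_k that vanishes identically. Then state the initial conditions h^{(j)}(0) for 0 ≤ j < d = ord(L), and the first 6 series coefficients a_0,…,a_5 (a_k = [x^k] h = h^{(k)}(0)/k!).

L = 32·x·Dx + (2 - 32·x + 64·x^2)·Dx^2 + (-1 + x - 16·x^2 + 16·x^3)·Dx^3  (order 3).
h: a_k = 0, 0, 8, 16/3, -52/3, -208/15, …
ICs: h(0) = 0, h′(0) = 0, h′′(0) = 16.

f: a_k = 4, 4, 4, 4, 4, 4, …
g: a_k = 0, 4, 0, -64/3, 0, 1024/5, …
f·g: L₀ = L_f ⊗_s L_g, ord ≤ 1·2.
h=∫₀ˣh₀: take L = L₀·Dx.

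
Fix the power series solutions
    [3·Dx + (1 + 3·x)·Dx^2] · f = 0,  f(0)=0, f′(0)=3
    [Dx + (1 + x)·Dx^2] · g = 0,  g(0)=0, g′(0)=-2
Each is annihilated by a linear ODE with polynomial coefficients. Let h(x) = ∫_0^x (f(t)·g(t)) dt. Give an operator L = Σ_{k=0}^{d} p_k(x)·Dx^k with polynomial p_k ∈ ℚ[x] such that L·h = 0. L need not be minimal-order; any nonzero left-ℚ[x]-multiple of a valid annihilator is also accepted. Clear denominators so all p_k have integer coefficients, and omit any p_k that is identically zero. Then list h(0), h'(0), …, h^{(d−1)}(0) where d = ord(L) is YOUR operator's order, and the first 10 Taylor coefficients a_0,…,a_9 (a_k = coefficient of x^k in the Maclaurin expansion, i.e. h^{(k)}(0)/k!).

f: a_k = 0, 3, -9/2, 9, -81/4, 243/5, -243/2, 2187/7, -6561/8, 2187, …
g: a_k = 0, -2, 1, -2/3, 1/2, -2/5, 1/3, -2/7, 1/4, -2/9, …
Product ⇒ symmetric product L₀, ord ≤ 4.
∫: right-multiply L₀ by Dx.
L = (30 + 72·x + 54·x^2)·Dx^2 + (76 + 354·x + 540·x^2 + 270·x^3)·Dx^3 + (29 + 200·x + 486·x^2 + 504·x^3 + 189·x^4)·Dx^4 + (2 + 19·x + 68·x^2 + 114·x^3 + 90·x^4 + 27·x^5)·Dx^5  (order 5).
h: a_k = 0, 0, 0, -2, 3, -49/10, 9, -1269/70, 781/20, -14837/168, …
ICs: h(0) = 0, h′(0) = 0, h′′(0) = 0, h′′′(0) = -12, h′′′′(0) = 72.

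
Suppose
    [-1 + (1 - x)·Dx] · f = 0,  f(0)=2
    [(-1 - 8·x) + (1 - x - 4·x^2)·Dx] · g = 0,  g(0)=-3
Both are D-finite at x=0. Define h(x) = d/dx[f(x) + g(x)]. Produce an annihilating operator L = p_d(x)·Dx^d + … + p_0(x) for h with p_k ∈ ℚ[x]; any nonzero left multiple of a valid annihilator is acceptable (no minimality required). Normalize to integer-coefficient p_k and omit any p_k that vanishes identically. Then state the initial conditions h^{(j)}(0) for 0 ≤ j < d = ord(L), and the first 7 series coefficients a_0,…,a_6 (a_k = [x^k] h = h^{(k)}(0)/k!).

f: a_k = 2, 2, 2, 2, 2, 2, 2, …
g: a_k = -3, -3, -15, -27, -87, -195, -543, …
f+g: L₀ = lclm(L_f,L_g), ord ≤ 1+1.
Differentiate: ansatz ord ≤ ord L₀ ⇒ L.
L = (-6 - 96·x - 384·x^3 + 96·x^4) + (6 + 42·x - 24·x^2 + 144·x^3 - 372·x^4 + 96·x^5)·Dx + (-1 + 2·x - 9·x^2 + 24·x^3 + 28·x^4 - 60·x^5 + 16·x^6)·Dx^2  (order 2).
h: a_k = -1, -26, -75, -340, -965, -3246, -9247, …
ICs: h(0) = -1, h′(0) = -26.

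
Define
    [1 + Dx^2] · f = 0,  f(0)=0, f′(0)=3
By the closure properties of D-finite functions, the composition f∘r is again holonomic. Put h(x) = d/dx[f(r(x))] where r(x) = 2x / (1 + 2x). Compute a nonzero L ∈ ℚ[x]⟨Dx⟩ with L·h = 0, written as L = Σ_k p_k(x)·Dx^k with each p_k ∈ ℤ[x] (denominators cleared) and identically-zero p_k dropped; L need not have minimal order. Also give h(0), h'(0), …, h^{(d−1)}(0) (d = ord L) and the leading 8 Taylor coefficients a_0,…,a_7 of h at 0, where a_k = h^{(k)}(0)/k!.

L = (28 + 96·x + 96·x^2) + (12 + 72·x + 144·x^2 + 96·x^3)·Dx + (1 + 8·x + 24·x^2 + 32·x^3 + 16·x^4)·Dx^2  (order 2).
h: a_k = 6, -24, 60, -96, 4, 720, -55448/15, 203648/15, …
ICs: h(0) = 6, h′(0) = -24.

f: a_k = 0, 3, 0, -1/2, 0, 1/40, 0, -1/1680, …
Change of var in L_f (x↦r) gives L₀.
h=h₀': d/dx-closure on L₀ ⇒ L.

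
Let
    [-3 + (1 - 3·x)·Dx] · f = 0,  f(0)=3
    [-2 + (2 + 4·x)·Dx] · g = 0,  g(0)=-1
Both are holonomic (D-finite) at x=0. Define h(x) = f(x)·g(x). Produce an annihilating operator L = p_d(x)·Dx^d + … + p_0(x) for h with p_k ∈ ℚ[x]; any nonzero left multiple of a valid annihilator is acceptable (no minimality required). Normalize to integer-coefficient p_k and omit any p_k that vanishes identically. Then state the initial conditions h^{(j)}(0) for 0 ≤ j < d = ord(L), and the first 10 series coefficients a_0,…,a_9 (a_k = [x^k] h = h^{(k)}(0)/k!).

L = (4 + 3·x) + (-1 + x + 6·x^2)·Dx  (order 1).
h: a_k = -3, -12, -69/2, -105, -2505/8, -942, -45153/16, -67779/8, -3252105/128, -2439615/32, …
ICs: h(0) = -3.

f: a_k = 3, 9, 27, 81, 243, 729, 2187, 6561, 19683, 59049, …
g: a_k = -1, -1, 1/2, -1/2, 5/8, -7/8, 21/16, -33/16, 429/128, -715/128, …
Sym-product of L_f,L_g gives L₀ (≤ ord 1).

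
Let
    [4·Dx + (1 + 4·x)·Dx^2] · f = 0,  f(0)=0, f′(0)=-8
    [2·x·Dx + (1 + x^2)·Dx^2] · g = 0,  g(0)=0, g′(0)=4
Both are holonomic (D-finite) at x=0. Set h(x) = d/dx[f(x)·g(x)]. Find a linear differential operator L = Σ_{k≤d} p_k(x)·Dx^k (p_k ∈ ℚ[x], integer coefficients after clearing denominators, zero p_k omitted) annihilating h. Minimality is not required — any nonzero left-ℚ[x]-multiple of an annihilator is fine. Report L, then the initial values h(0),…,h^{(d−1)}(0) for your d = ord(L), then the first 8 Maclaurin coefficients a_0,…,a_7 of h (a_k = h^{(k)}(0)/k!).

f: a_k = 0, -8, 16, -128/3, 128, -2048/5, 4096/3, -32768/7, …
g: a_k = 0, 4, 0, -4/3, 0, 4/5, 0, -4/7, …
Sym-product of L_f,L_g gives L₀ (≤ ord 4).
Differentiate: ansatz ord ≤ ord L₀ ⇒ L.
L = (144 + 896·x + 560·x^2 + 2304·x^3 + 1920·x^4 + 3328·x^5 + 256·x^7) + (132 + 304·x + 2252·x^2 + 4144·x^3 + 8896·x^4 + 5952·x^5 + 8960·x^6 + 192·x^7 + 896·x^8)·Dx + (72 + 376·x + 912·x^2 + 2808·x^3 + 3720·x^4 + 6288·x^5 + 3072·x^6 + 4368·x^7 + 192·x^8 + 512·x^9)·Dx^2 + (5 + 48·x + 178·x^2 + 416·x^3 + 729·x^4 + 720·x^5 + 1008·x^6 + 384·x^7 + 516·x^8 + 32·x^9 + 64·x^10)·Dx^3  (order 3).
h: a_k = 0, -64, 192, -640, 7360/3, -142912/15, 556864/15, -145664, …
ICs: h(0) = 0, h′(0) = -64, h′′(0) = 384.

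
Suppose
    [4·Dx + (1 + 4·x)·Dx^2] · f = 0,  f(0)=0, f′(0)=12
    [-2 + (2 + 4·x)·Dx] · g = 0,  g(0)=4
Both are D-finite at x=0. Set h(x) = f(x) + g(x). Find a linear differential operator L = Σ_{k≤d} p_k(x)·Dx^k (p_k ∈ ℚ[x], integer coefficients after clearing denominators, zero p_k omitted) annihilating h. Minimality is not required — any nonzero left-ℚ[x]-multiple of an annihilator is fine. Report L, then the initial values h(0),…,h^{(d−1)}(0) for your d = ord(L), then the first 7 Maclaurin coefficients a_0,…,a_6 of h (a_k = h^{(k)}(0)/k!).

L = (20 + 16·x)·Dx + (29 + 104·x + 80·x^2)·Dx^2 + (3 + 22·x + 48·x^2 + 32·x^3)·Dx^3  (order 3).
h: a_k = 4, 16, -26, 66, -389/2, 6179/10, -8213/4, …
ICs: h(0) = 4, h′(0) = 16, h′′(0) = -52.

f: a_k = 0, 12, -24, 64, -192, 3072/5, -2048, …
g: a_k = 4, 4, -2, 2, -5/2, 7/2, -21/4, …
L₀ := lclm(L_f,L_g); ord L₀ ≤ 2+1.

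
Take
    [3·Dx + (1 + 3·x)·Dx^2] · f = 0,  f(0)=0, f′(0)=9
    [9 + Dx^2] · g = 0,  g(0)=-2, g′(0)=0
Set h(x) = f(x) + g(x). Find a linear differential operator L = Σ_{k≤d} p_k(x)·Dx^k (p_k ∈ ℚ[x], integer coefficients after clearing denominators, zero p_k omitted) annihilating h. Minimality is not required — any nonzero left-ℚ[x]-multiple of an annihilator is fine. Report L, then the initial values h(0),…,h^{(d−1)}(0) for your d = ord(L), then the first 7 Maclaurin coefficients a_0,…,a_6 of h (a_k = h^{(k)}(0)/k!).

L = (63 + 54·x + 81·x^2)·Dx + (9 + 45·x + 81·x^2 + 81·x^3)·Dx^2 + (7 + 6·x + 9·x^2)·Dx^3 + (1 + 5·x + 9·x^2 + 9·x^3)·Dx^4  (order 4).
h: a_k = -2, 9, -9/2, 27, -135/2, 729/5, -14499/40, …
ICs: h(0) = -2, h′(0) = 9, h′′(0) = -9, h′′′(0) = 162.

f: a_k = 0, 9, -27/2, 27, -243/4, 729/5, -729/2, …
g: a_k = -2, 0, 9, 0, -27/4, 0, 81/40, …
h₀=f+g: left-lcm gives L₀, ord ≤ 4.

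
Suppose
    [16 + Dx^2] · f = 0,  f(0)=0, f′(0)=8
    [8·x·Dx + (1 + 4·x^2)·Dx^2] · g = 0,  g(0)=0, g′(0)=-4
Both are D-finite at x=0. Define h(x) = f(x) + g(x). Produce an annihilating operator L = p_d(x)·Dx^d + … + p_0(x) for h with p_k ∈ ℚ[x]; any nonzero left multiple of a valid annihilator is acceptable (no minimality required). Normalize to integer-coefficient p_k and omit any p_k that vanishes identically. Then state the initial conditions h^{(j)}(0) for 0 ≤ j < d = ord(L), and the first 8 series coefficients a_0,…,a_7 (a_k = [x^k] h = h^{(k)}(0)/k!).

L = (-512·x + 5120·x^3 + 4096·x^5)·Dx + (16 + 512·x^2 + 2304·x^4 + 2048·x^6)·Dx^2 + (-32·x + 320·x^3 + 256·x^5)·Dx^3 + (1 + 32·x^2 + 144·x^4 + 128·x^6)·Dx^4  (order 4).
h: a_k = 0, 4, 0, -16, 0, 64/15, 0, 9472/315, …
ICs: h(0) = 0, h′(0) = 4, h′′(0) = 0, h′′′(0) = -96.

f: a_k = 0, 8, 0, -64/3, 0, 256/15, 0, -2048/315, …
g: a_k = 0, -4, 0, 16/3, 0, -64/5, 0, 256/7, …
L₀ := lclm(L_f,L_g); ord L₀ ≤ 2+2.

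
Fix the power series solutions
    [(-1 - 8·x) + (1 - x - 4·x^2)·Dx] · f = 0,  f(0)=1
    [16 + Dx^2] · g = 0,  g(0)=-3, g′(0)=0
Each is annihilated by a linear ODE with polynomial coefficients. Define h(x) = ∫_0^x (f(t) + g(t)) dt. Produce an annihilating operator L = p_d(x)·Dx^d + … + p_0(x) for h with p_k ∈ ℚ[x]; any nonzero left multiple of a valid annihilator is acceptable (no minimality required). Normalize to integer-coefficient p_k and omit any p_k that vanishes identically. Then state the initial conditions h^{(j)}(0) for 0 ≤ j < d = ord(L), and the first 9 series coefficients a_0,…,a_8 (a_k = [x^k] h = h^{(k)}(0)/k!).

f: a_k = 1, 1, 5, 9, 29, 65, 181, 441, 1165, …
g: a_k = -3, 0, 24, 0, -32, 0, 256/15, 0, -512/105, …
L₀ := lclm(L_f,L_g); ord L₀ ≤ 1+2.
∫: right-multiply L₀ by Dx.
L = (560 + 4608·x + 1664·x^2 + 6144·x^3 + 10240·x^4 + 16384·x^5)·Dx + (-208 + 272·x + 896·x^2 - 1408·x^3 - 1536·x^4 + 6144·x^5 + 8192·x^6)·Dx^2 + (35 + 288·x + 104·x^2 + 384·x^3 + 640·x^4 + 1024·x^5)·Dx^3 + (-13 + 17·x + 56·x^2 - 88·x^3 - 96·x^4 + 384·x^5 + 512·x^6)·Dx^4  (order 4).
h: a_k = 0, -2, 1/2, 29/3, 9/4, -3/5, 65/6, 2971/105, 441/8, …
ICs: h(0) = 0, h′(0) = -2, h′′(0) = 1, h′′′(0) = 58.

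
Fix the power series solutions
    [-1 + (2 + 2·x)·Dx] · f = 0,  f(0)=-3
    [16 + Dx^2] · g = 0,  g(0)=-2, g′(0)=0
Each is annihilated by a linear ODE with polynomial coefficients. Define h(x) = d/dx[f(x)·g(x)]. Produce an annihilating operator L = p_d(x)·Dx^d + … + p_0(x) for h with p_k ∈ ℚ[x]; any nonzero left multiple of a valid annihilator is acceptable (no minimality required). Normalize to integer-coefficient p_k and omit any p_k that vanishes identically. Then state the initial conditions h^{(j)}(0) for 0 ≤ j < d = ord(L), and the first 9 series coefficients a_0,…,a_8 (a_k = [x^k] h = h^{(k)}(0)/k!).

L = (4733 + 17664·x + 25216·x^2 + 16384·x^3 + 4096·x^4) + (-244 - 756·x - 768·x^2 - 256·x^3)·Dx + (268 + 1048·x + 1548·x^2 + 1024·x^3 + 256·x^4)·Dx^2  (order 2).
h: a_k = 3, -195/2, -567/8, 4465/16, 18665/128, -310129/1280, -1535653/15360, 21374753/215040, 39067227/1146880, …
ICs: h(0) = 3, h′(0) = -195/2.

f: a_k = -3, -3/2, 3/8, -3/16, 15/128, -21/256, 63/1024, -99/2048, 1287/32768, …
g: a_k = -2, 0, 16, 0, -64/3, 0, 512/45, 0, -1024/315, …
f·g: L₀ = L_f ⊗_s L_g, ord ≤ 1·2.
h=h₀': d/dx-closure on L₀ ⇒ L.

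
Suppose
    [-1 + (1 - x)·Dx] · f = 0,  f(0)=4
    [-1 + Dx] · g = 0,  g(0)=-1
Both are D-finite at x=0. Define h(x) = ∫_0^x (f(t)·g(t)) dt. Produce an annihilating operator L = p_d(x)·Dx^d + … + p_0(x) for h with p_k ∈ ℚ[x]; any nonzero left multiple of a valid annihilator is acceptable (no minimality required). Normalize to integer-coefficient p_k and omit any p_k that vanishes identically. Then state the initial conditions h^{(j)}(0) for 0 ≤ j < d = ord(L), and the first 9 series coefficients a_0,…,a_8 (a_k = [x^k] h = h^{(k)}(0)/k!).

L = (2 - x)·Dx + (-1 + x)·Dx^2  (order 2).
h: a_k = 0, -4, -4, -10/3, -8/3, -13/6, -163/90, -1957/1260, -685/504, …
ICs: h(0) = 0, h′(0) = -4.

f: a_k = 4, 4, 4, 4, 4, 4, 4, 4, 4, …
g: a_k = -1, -1, -1/2, -1/6, -1/24, -1/120, -1/720, -1/5040, -1/40320, …
f·g: L₀ = L_f ⊗_s L_g, ord ≤ 1·1.
Integrate: L := L₀·Dx.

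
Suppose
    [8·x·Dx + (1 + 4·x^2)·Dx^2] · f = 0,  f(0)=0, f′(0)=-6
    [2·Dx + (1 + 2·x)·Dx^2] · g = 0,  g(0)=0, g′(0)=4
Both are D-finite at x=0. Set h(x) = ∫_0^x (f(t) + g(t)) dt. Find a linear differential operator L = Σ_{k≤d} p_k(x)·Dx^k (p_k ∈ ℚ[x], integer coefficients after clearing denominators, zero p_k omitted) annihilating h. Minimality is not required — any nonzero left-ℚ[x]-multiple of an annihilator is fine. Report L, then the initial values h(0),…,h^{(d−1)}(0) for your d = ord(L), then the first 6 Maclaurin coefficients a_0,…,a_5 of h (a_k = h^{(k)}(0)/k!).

L = (-8 - 48·x + 96·x^2 + 64·x^3)·Dx^2 + (-8 - 16·x + 192·x^3 + 128·x^4)·Dx^3 + (-1 + 2·x + 8·x^2 + 16·x^3 + 48·x^4 + 32·x^5)·Dx^4  (order 4).
h: a_k = 0, 0, -1, -4/3, 10/3, -8/5, …
ICs: h(0) = 0, h′(0) = 0, h′′(0) = -2, h′′′(0) = -8.

f: a_k = 0, -6, 0, 8, 0, -96/5, …
g: a_k = 0, 4, -4, 16/3, -8, 64/5, …
Sum ⇒ L₀ = lclm(L_f,L_g) in ℚ(x)⟨Dx⟩.
h=∫h₀ ⇒ L = L₀·Dx.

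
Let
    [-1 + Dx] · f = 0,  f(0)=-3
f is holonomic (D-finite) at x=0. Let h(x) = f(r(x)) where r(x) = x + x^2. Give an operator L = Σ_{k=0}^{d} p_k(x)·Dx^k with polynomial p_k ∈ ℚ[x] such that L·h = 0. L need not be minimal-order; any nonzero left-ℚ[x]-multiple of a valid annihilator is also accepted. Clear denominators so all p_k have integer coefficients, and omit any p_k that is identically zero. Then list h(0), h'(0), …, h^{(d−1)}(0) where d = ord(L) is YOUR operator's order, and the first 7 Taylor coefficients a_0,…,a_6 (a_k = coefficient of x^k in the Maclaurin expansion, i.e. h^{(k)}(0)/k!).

L = (-1 - 2·x) + Dx  (order 1).
h: a_k = -3, -3, -9/2, -7/2, -25/8, -81/40, -331/240, …
ICs: h(0) = -3.

f: a_k = -3, -3, -3/2, -1/2, -1/8, -1/40, -1/240, …
Substitute x→r, Dx→(1/r')Dx; clear ⇒ L₀.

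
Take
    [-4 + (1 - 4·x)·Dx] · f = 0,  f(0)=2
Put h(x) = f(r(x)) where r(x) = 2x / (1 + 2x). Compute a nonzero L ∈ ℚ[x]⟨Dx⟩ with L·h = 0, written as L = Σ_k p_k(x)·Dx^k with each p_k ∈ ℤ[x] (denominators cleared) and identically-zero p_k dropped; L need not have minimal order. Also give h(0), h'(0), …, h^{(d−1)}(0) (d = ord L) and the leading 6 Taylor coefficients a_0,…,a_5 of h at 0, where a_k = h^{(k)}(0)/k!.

L = 8 + (-1 + 4·x + 12·x^2)·Dx  (order 1).
h: a_k = 2, 16, 96, 576, 3456, 20736, …
ICs: h(0) = 2.

f: a_k = 2, 8, 32, 128, 512, 2048, …
f∘r: x↦r, Dx↦Dx/r' in L_f ⇒ L₀.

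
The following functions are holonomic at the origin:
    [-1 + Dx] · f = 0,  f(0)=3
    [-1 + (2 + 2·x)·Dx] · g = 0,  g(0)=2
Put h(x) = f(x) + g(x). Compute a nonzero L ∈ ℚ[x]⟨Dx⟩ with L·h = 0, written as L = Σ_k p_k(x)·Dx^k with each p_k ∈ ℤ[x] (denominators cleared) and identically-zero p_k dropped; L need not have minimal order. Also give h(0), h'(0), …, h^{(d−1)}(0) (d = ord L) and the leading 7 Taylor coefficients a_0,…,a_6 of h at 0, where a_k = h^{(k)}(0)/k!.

L = (3 + 2·x) + (-5 - 8·x - 4·x^2)·Dx + (2 + 6·x + 4·x^2)·Dx^2  (order 2).
h: a_k = 5, 4, 5/4, 5/8, 3/64, 51/640, -283/7680, …
ICs: h(0) = 5, h′(0) = 4.

f: a_k = 3, 3, 3/2, 1/2, 1/8, 1/40, 1/240, …
g: a_k = 2, 1, -1/4, 1/8, -5/64, 7/128, -21/512, …
f+g: L₀ = lclm(L_f,L_g), ord ≤ 1+1.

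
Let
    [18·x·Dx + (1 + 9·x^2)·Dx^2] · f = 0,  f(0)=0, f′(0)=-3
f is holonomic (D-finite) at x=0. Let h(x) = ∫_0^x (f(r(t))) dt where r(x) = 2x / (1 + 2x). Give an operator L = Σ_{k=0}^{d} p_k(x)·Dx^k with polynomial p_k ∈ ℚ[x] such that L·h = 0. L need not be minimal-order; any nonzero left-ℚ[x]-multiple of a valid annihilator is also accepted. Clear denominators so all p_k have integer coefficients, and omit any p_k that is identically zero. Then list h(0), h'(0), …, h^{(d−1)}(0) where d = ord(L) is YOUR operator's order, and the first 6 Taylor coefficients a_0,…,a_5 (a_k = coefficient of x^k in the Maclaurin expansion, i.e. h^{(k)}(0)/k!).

f: a_k = 0, -3, 0, 9, 0, -243/5, …
h₀=f(r): pull back L_f along r ⇒ L₀.
Integrate: L := L₀·Dx.
L = (4 + 80·x)·Dx^2 + (1 + 4·x + 40·x^2)·Dx^3  (order 3).
h: a_k = 0, 0, -3, 4, 12, -384/5, …
ICs: h(0) = 0, h′(0) = 0, h′′(0) = -6.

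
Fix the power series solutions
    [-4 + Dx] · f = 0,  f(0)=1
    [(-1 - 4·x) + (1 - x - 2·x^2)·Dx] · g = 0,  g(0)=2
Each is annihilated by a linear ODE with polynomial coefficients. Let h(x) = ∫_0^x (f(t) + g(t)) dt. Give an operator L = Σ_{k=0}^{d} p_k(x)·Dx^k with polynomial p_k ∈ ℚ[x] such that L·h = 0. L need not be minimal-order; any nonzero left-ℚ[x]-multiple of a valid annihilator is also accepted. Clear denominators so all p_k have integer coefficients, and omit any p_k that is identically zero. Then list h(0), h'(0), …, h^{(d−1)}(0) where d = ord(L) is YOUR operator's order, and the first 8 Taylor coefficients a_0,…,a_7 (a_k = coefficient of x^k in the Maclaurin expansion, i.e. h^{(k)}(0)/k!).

L = (8 + 192·x^2 + 128·x^3)·Dx + (10 - 44·x - 72·x^2 + 64·x^3 + 64·x^4)·Dx^2 + (-3 + 11·x + 6·x^2 - 24·x^3 - 16·x^4)·Dx^3  (order 3).
h: a_k = 0, 3, 3, 14/3, 31/6, 98/15, 379/45, 4126/315, …
ICs: h(0) = 0, h′(0) = 3, h′′(0) = 6.

f: a_k = 1, 4, 8, 32/3, 32/3, 128/15, 256/45, 1024/315, …
g: a_k = 2, 2, 6, 10, 22, 42, 86, 170, …
L₀ := lclm(L_f,L_g); ord L₀ ≤ 1+1.
Integrate: L := L₀·Dx.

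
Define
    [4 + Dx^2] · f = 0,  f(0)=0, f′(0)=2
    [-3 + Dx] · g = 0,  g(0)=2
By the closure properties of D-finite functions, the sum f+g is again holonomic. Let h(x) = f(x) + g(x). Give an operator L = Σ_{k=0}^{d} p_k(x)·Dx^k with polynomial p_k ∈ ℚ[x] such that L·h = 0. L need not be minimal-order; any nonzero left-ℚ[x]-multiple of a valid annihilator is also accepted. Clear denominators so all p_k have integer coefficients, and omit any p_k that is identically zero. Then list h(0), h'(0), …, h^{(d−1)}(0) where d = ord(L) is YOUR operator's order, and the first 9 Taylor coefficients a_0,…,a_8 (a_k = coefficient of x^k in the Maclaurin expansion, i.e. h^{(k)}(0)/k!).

L = -12 + 4·Dx - 3·Dx^2 + Dx^3  (order 3).
h: a_k = 2, 8, 9, 23/3, 27/4, 259/60, 81/40, 2123/2520, 729/2240, …
ICs: h(0) = 2, h′(0) = 8, h′′(0) = 18.

f: a_k = 0, 2, 0, -4/3, 0, 4/15, 0, -8/315, 0, …
g: a_k = 2, 6, 9, 9, 27/4, 81/20, 81/40, 243/280, 729/2240, …
f+g: L₀ = lclm(L_f,L_g), ord ≤ 2+1.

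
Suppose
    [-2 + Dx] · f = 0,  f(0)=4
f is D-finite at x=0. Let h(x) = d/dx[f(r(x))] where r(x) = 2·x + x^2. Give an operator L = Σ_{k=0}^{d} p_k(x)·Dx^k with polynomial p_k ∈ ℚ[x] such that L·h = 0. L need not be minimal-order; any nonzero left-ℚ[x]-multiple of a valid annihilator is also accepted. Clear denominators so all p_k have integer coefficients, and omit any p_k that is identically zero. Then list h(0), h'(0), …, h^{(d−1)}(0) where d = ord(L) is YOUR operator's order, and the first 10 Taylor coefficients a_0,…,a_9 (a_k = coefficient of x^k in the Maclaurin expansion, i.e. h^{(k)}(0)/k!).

L = (5 + 8·x + 4·x^2) + (-1 - x)·Dx  (order 1).
h: a_k = 16, 80, 224, 1376/3, 2272/3, 15968/15, 11840/9, 460352/315, 466976/315, 562784/405, …
ICs: h(0) = 16.

f: a_k = 4, 8, 8, 16/3, 8/3, 16/15, 16/45, 32/315, 8/315, 16/2835, …
Substitute x→r, Dx→(1/r')Dx; clear ⇒ L₀.
Derive L from L₀ (diff closure).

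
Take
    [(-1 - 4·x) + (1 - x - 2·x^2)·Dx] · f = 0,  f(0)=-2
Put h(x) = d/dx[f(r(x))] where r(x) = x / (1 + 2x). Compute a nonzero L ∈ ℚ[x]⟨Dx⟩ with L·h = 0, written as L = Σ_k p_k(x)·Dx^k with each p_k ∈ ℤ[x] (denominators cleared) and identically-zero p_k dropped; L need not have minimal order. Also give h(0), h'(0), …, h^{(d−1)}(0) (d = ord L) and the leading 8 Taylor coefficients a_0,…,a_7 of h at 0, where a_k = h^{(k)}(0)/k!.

L = 2 + (-1 - 11·x - 36·x^2 - 36·x^3)·Dx  (order 1).
h: a_k = -2, -4, 18, -72, 270, -972, 3402, -11664, …
ICs: h(0) = -2.

f: a_k = -2, -2, -6, -10, -22, -42, -86, -170, …
L₀ from L_f via x↦r, Dx↦r'^{-1}Dx.
h₀' ⇒ L via d/dx closure of L₀.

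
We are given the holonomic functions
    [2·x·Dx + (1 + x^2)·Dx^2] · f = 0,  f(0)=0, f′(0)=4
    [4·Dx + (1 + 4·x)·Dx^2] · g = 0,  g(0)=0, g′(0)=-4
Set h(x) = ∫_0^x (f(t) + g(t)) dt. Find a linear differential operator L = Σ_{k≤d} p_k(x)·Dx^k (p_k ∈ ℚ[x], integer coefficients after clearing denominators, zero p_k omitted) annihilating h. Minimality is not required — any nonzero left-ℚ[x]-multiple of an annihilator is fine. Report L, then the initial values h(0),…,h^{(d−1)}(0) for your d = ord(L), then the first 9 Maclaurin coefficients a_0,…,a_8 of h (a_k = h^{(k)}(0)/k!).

L = (-4 - 48·x + 12·x^2 + 16·x^3)·Dx^2 + (-17 - 8·x - 45·x^2 + 24·x^3 + 32·x^4)·Dx^3 + (-2 - 7·x + 4·x^2 + x^3 + 6·x^4 + 8·x^5)·Dx^4  (order 4).
h: a_k = 0, 0, 0, 8/3, -17/3, 64/5, -34, 2048/21, -4097/14, …
ICs: h(0) = 0, h′(0) = 0, h′′(0) = 0, h′′′(0) = 16.

f: a_k = 0, 4, 0, -4/3, 0, 4/5, 0, -4/7, 0, …
g: a_k = 0, -4, 8, -64/3, 64, -1024/5, 2048/3, -16384/7, 8192, …
Weyl lclm of L_f,L_g ⇒ L₀ (ord ≤ 4).
∫: right-multiply L₀ by Dx.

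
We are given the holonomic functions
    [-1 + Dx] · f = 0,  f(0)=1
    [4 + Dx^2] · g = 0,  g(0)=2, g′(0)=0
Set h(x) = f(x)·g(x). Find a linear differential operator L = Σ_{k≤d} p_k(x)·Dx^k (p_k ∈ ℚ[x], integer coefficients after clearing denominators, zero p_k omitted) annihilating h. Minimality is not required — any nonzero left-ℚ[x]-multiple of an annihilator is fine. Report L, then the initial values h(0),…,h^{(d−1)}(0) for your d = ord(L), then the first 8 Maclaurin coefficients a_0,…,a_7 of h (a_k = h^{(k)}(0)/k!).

L = 5 - 2·Dx + Dx^2  (order 2).
h: a_k = 2, 2, -3, -11/3, -7/12, 41/60, 13/40, 29/2520, …
ICs: h(0) = 2, h′(0) = 2.

f: a_k = 1, 1, 1/2, 1/6, 1/24, 1/120, 1/720, 1/5040, …
g: a_k = 2, 0, -4, 0, 4/3, 0, -8/45, 0, …
Sym-product of L_f,L_g gives L₀ (≤ ord 2).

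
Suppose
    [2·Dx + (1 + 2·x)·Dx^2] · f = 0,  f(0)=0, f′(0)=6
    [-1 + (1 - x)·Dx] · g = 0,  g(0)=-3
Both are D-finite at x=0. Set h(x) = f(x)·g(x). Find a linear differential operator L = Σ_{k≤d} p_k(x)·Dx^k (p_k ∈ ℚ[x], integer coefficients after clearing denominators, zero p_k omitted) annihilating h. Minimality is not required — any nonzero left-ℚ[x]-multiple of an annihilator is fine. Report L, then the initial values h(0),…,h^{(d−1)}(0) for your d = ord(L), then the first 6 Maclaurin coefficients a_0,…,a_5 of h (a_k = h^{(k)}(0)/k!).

f: a_k = 0, 6, -6, 8, -12, 96/5, …
g: a_k = -3, -3, -3, -3, -3, -3, …
L₀ := L_f ⊗_s L_g (sym. prod.), ord ≤ 2.
L = 2 + 6·x·Dx + (-1 - x + 2·x^2)·Dx^2  (order 2).
h: a_k = 0, -18, 0, -24, 12, -228/5, …
ICs: h(0) = 0, h′(0) = -18.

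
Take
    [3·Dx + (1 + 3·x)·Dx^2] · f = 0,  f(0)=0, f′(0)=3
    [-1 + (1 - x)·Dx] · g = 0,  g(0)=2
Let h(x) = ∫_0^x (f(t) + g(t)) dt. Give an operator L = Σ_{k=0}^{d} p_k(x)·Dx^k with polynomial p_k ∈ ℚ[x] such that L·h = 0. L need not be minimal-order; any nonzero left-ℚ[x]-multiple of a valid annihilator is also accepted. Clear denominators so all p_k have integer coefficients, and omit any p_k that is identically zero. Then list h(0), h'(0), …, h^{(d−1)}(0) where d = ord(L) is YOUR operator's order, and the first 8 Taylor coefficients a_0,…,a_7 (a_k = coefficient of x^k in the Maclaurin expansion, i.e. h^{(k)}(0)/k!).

f: a_k = 0, 3, -9/2, 9, -81/4, 243/5, -243/2, 2187/7, …
g: a_k = 2, 2, 2, 2, 2, 2, 2, 2, …
f+g: L₀ = lclm(L_f,L_g), ord ≤ 2+1.
∫: right-multiply L₀ by Dx.
L = (-54 - 18·x)·Dx^2 + (12 - 72·x - 36·x^2)·Dx^3 + (5 + 13·x - 9·x^2 - 9·x^3)·Dx^4  (order 4).
h: a_k = 0, 2, 5/2, -5/6, 11/4, -73/20, 253/30, -239/14, …
ICs: h(0) = 0, h′(0) = 2, h′′(0) = 5, h′′′(0) = -5.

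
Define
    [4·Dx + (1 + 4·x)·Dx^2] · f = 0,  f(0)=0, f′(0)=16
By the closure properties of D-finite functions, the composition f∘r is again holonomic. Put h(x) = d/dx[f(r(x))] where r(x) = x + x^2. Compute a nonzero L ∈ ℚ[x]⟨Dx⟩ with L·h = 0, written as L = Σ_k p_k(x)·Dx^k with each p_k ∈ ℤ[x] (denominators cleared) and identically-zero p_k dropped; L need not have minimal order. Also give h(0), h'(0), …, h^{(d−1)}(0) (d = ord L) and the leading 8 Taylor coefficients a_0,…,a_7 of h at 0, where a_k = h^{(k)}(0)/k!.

f: a_k = 0, 16, -32, 256/3, -256, 4096/5, -8192/3, 65536/7, …
h₀=f(r): pull back L_f along r ⇒ L₀.
h=h₀': d/dx-closure on L₀ ⇒ L.
L = 2 + (1 + 2·x)·Dx  (order 1).
h: a_k = 16, -32, 64, -128, 256, -512, 1024, -2048, …
ICs: h(0) = 16.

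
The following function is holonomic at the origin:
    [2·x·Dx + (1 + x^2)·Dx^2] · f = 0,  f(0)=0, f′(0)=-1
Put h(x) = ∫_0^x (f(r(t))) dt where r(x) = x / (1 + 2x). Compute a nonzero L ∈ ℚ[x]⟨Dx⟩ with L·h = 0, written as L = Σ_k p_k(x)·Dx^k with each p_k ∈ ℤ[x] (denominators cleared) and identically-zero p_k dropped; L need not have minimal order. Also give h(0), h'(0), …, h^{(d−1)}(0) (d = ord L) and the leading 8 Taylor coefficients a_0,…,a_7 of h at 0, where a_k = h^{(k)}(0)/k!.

f: a_k = 0, -1, 0, 1/3, 0, -1/5, 0, 1/7, …
f∘r: x↦r, Dx↦Dx/r' in L_f ⇒ L₀.
h=∫h₀ ⇒ L = L₀·Dx.
L = (4 + 10·x)·Dx^2 + (1 + 4·x + 5·x^2)·Dx^3  (order 3).
h: a_k = 0, 0, -1/2, 2/3, -11/12, 6/5, -41/30, 22/21, …
ICs: h(0) = 0, h′(0) = 0, h′′(0) = -1.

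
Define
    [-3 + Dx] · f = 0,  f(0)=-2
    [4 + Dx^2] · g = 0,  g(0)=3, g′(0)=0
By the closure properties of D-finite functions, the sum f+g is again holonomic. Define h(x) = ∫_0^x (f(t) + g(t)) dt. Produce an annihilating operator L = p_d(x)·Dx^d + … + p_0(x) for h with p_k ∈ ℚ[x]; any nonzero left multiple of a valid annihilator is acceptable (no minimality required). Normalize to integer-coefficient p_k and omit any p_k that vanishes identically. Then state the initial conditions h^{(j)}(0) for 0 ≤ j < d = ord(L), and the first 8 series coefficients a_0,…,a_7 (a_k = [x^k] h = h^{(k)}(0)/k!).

f: a_k = -2, -6, -9, -9, -27/4, -81/20, -81/40, -243/280, …
g: a_k = 3, 0, -6, 0, 2, 0, -4/15, 0, …
Sum ⇒ L₀ = lclm(L_f,L_g) in ℚ(x)⟨Dx⟩.
Integrate: L := L₀·Dx.
L = -12·Dx + 4·Dx^2 - 3·Dx^3 + Dx^4  (order 4).
h: a_k = 0, 1, -3, -5, -9/4, -19/20, -27/40, -55/168, …
ICs: h(0) = 0, h′(0) = 1, h′′(0) = -6, h′′′(0) = -30.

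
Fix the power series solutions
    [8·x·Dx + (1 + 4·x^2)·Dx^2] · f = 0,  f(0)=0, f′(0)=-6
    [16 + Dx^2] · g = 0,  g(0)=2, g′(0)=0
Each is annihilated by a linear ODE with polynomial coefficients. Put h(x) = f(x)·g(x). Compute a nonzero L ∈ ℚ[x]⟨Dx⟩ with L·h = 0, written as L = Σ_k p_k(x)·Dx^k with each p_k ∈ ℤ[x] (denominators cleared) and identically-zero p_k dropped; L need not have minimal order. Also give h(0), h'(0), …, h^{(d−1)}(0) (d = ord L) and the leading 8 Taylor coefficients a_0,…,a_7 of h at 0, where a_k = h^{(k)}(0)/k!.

f: a_k = 0, -6, 0, 8, 0, -96/5, 0, 384/7, …
g: a_k = 2, 0, -16, 0, 64/3, 0, -512/45, 0, …
f·g: L₀ = L_f ⊗_s L_g, ord ≤ 2·2.
L = (2560 + 29696·x^2 + 118784·x^4 + 262144·x^6 + 262144·x^8) + (1536·x + 14336·x^3 + 49152·x^5 + 65536·x^7)·Dx + (240 + 3008·x^2 + 13824·x^4 + 32768·x^6 + 32768·x^8)·Dx^2 + (96·x + 896·x^3 + 3072·x^5 + 4096·x^7)·Dx^3 + (5 + 72·x^2 + 400·x^4 + 1024·x^6 + 1024·x^8)·Dx^4  (order 4).
h: a_k = 0, -12, 0, 112, 0, -1472/5, 0, 68864/105, …
ICs: h(0) = 0, h′(0) = -12, h′′(0) = 0, h′′′(0) = 672.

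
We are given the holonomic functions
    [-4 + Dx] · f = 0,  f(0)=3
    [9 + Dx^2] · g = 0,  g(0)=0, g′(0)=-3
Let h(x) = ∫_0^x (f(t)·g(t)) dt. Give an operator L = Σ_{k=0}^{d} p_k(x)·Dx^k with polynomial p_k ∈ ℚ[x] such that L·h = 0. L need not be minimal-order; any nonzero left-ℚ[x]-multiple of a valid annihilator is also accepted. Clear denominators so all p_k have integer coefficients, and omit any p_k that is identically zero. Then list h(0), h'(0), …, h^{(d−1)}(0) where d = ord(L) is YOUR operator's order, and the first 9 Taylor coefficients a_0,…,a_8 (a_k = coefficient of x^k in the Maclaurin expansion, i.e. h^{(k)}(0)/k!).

L = 25·Dx - 8·Dx^2 + Dx^3  (order 3).
h: a_k = 0, 0, -9/2, -12, -117/8, -42/5, 79/80, 429/70, 25481/4480, …
ICs: h(0) = 0, h′(0) = 0, h′′(0) = -9.

f: a_k = 3, 12, 24, 32, 32, 128/5, 256/15, 1024/105, 512/105, …
g: a_k = 0, -3, 0, 9/2, 0, -81/40, 0, 243/560, 0, …
Product ⇒ symmetric product L₀, ord ≤ 2.
Integrate: L := L₀·Dx.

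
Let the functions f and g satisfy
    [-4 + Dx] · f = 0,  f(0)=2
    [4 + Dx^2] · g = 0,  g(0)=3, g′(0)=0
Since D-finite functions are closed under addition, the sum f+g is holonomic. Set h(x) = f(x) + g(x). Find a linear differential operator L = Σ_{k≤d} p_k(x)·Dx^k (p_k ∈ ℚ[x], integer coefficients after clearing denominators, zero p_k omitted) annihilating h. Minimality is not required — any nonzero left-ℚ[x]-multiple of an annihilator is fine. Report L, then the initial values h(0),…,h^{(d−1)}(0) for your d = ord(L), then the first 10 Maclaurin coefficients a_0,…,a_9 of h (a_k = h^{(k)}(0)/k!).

f: a_k = 2, 8, 16, 64/3, 64/3, 256/15, 512/45, 2048/315, 1024/315, 4096/2835, …
g: a_k = 3, 0, -6, 0, 2, 0, -4/15, 0, 2/105, 0, …
h₀=f+g: left-lcm gives L₀, ord ≤ 3.
L = -16 + 4·Dx - 4·Dx^2 + Dx^3  (order 3).
h: a_k = 5, 8, 10, 64/3, 70/3, 256/15, 100/9, 2048/315, 206/63, 4096/2835, …
ICs: h(0) = 5, h′(0) = 8, h′′(0) = 20.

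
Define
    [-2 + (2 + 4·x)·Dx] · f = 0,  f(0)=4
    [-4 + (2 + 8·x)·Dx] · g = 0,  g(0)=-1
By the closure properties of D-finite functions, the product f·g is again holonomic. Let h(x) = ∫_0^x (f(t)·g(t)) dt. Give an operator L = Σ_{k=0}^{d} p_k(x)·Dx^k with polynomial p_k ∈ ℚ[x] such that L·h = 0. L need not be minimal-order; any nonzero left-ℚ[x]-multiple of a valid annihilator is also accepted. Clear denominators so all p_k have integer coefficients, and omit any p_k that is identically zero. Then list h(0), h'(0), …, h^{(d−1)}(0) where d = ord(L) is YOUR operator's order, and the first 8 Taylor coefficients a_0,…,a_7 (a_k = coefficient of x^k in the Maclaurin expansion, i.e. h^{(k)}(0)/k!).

L = (-3 - 8·x)·Dx + (1 + 6·x + 8·x^2)·Dx^2  (order 2).
h: a_k = 0, -4, -6, 2/3, -3/2, 37/10, -39/4, 757/28, …
ICs: h(0) = 0, h′(0) = -4.

f: a_k = 4, 4, -2, 2, -5/2, 7/2, -21/4, 33/4, …
g: a_k = -1, -2, 2, -4, 10, -28, 84, -264, …
Product ⇒ symmetric product L₀, ord ≤ 1.
Integrate: L := L₀·Dx.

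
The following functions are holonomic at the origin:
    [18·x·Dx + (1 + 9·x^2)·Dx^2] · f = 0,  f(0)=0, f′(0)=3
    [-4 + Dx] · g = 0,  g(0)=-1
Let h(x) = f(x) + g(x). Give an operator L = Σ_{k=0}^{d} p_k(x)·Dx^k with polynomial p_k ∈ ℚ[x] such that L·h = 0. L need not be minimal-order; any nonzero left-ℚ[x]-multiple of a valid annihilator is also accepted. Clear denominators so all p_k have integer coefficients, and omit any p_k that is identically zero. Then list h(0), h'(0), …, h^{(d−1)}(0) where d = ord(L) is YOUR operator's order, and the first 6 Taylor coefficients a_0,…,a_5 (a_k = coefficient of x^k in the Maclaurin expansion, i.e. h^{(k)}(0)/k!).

L = (36 - 144·x - 972·x^2 - 1296·x^3)·Dx + (-17 + 99·x^2 - 648·x^4)·Dx^2 + (2 + 9·x + 36·x^2 + 81·x^3 + 162·x^4)·Dx^3  (order 3).
h: a_k = -1, -1, -8, -59/3, -32/3, 601/15, …
ICs: h(0) = -1, h′(0) = -1, h′′(0) = -16.

f: a_k = 0, 3, 0, -9, 0, 243/5, …
g: a_k = -1, -4, -8, -32/3, -32/3, -128/15, …
f+g: L₀ = lclm(L_f,L_g), ord ≤ 2+1.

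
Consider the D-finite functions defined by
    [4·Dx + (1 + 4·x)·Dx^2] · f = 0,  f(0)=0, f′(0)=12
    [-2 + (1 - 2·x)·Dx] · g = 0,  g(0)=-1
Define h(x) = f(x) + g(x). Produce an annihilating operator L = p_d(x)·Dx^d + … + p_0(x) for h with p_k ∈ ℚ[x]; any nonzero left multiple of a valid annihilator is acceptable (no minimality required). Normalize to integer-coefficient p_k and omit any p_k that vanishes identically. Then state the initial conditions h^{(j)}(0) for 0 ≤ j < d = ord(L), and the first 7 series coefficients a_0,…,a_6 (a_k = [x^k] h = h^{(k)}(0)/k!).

f: a_k = 0, 12, -24, 64, -192, 3072/5, -2048, …
g: a_k = -1, -2, -4, -8, -16, -32, -64, …
f+g: L₀ = lclm(L_f,L_g), ord ≤ 2+1.
L = (-28 - 16·x)·Dx + (1 - 40·x - 32·x^2)·Dx^2 + (1 + 3·x - 6·x^2 - 8·x^3)·Dx^3  (order 3).
h: a_k = -1, 10, -28, 56, -208, 2912/5, -2112, …
ICs: h(0) = -1, h′(0) = 10, h′′(0) = -56.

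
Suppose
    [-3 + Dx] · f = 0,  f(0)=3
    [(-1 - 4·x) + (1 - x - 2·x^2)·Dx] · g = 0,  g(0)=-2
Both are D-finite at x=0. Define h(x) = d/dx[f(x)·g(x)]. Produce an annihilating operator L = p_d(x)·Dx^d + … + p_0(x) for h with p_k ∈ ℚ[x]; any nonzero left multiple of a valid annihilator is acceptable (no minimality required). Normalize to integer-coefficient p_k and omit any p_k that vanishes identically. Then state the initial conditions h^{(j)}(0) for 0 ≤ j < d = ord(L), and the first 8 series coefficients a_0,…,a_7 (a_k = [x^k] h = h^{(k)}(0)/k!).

f: a_k = 3, 9, 27/2, 27/2, 81/8, 243/40, 243/80, 729/560, …
g: a_k = -2, -2, -6, -10, -22, -42, -86, -170, …
L₀ := L_f ⊗_s L_g (sym. prod.), ord ≤ 1.
Derive L from L₀ (diff closure).
L = (21 + 12·x - 39·x^2 - 12·x^3 + 36·x^4) + (-4 + 3·x + 15·x^2 - 4·x^3 - 12·x^4)·Dx  (order 1).
h: a_k = -24, -126, -414, -1137, -2862, -137637/20, -321213/20, -10280043/280, …
ICs: h(0) = -24.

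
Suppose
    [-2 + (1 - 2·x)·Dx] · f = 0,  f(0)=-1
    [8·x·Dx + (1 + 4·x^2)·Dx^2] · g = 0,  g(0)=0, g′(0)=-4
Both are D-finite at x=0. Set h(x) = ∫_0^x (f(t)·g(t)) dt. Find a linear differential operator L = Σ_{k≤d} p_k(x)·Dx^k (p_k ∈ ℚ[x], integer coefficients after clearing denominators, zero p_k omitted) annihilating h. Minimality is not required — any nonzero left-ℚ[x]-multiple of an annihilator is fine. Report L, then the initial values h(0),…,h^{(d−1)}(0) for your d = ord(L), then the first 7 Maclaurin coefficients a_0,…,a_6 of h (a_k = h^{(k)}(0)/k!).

L = 16·x·Dx + (4 - 8·x + 32·x^2)·Dx^2 + (-1 + 2·x - 4·x^2 + 8·x^3)·Dx^3  (order 3).
h: a_k = 0, 0, 2, 8/3, 8/3, 64/15, 416/45, …
ICs: h(0) = 0, h′(0) = 0, h′′(0) = 4.

f: a_k = -1, -2, -4, -8, -16, -32, -64, …
g: a_k = 0, -4, 0, 16/3, 0, -64/5, 0, …
h₀=f·g: eliminate ⇒ L₀, order ≤ 1·2.
h=∫₀ˣh₀: take L = L₀·Dx.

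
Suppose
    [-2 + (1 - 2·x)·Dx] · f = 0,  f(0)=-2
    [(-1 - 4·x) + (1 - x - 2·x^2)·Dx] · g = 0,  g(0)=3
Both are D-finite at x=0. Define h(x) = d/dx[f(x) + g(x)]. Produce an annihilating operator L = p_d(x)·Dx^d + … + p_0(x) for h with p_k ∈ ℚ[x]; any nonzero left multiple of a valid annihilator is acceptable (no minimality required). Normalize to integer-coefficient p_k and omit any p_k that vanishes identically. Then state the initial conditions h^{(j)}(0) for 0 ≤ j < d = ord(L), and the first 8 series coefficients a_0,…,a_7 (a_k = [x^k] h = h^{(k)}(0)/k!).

L = 12 + (3 + 12·x)·Dx + (-1 + x + 2·x^2)·Dx^2  (order 2).
h: a_k = -1, 2, -3, 4, -5, 6, -7, 8, …
ICs: h(0) = -1, h′(0) = 2.

f: a_k = -2, -4, -8, -16, -32, -64, -128, -256, …
g: a_k = 3, 3, 9, 15, 33, 63, 129, 255, …
f+g: L₀ = lclm(L_f,L_g), ord ≤ 1+1.
Derive L from L₀ (diff closure).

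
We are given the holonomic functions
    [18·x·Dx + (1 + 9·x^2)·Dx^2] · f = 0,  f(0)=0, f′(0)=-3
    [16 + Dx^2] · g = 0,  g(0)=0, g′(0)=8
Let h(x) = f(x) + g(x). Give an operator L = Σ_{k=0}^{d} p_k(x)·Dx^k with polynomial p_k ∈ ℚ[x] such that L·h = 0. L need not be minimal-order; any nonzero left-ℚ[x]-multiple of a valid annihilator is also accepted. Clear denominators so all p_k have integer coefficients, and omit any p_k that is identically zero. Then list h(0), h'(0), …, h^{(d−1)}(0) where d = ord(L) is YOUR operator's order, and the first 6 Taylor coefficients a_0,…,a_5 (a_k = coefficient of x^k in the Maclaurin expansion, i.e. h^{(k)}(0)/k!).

f: a_k = 0, -3, 0, 9, 0, -243/5, …
g: a_k = 0, 8, 0, -64/3, 0, 256/15, …
f+g: L₀ = lclm(L_f,L_g), ord ≤ 2+2.
L = (-13248·x + 181440·x^3 + 186624·x^5)·Dx + (-16 + 6048·x^2 + 66096·x^4 + 93312·x^6)·Dx^2 + (-828·x + 11340·x^3 + 11664·x^5)·Dx^3 + (-1 + 378·x^2 + 4131·x^4 + 5832·x^6)·Dx^4  (order 4).
h: a_k = 0, 5, 0, -37/3, 0, -473/15, …
ICs: h(0) = 0, h′(0) = 5, h′′(0) = 0, h′′′(0) = -74.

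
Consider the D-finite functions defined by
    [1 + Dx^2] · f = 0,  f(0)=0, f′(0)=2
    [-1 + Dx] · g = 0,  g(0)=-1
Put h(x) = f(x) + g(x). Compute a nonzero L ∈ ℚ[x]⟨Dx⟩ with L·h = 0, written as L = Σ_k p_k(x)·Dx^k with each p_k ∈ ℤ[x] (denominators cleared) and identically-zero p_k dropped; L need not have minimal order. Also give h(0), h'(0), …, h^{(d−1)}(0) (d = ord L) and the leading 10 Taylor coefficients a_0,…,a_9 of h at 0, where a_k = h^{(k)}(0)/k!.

L = -1 + Dx - Dx^2 + Dx^3  (order 3).
h: a_k = -1, 1, -1/2, -1/2, -1/24, 1/120, -1/720, -1/1680, -1/40320, 1/362880, …
ICs: h(0) = -1, h′(0) = 1, h′′(0) = -1.

f: a_k = 0, 2, 0, -1/3, 0, 1/60, 0, -1/2520, 0, 1/181440, …
g: a_k = -1, -1, -1/2, -1/6, -1/24, -1/120, -1/720, -1/5040, -1/40320, -1/362880, …
Weyl lclm of L_f,L_g ⇒ L₀ (ord ≤ 3).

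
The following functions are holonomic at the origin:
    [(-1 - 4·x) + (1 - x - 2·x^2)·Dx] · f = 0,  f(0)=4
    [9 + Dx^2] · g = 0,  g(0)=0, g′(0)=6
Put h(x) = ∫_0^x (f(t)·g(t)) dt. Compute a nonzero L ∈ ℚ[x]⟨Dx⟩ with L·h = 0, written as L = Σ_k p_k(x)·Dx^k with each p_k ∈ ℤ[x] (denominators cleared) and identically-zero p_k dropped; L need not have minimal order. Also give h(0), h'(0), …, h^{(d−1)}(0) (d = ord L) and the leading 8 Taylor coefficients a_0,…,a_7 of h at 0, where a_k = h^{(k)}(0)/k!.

L = (-5 + 9·x + 18·x^2)·Dx + (2 + 8·x)·Dx^2 + (-1 + x + 2·x^2)·Dx^3  (order 3).
h: a_k = 0, 0, 12, 8, 9, 84/5, 287/10, 243/5, …
ICs: h(0) = 0, h′(0) = 0, h′′(0) = 24.

f: a_k = 4, 4, 12, 20, 44, 84, 172, 340, …
g: a_k = 0, 6, 0, -9, 0, 81/20, 0, -243/280, …
h₀=f·g: eliminate ⇒ L₀, order ≤ 1·2.
Integrate: L := L₀·Dx.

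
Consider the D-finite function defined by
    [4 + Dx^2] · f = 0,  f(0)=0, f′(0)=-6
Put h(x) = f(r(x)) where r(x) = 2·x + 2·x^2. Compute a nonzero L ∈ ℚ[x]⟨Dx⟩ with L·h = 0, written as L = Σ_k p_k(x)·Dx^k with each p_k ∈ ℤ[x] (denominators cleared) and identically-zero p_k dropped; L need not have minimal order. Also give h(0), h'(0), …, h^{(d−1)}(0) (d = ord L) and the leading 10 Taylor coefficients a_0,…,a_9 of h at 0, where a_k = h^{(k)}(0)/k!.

f: a_k = 0, -6, 0, 4, 0, -4/5, 0, 8/105, 0, -4/945, …
h₀=f(r): pull back L_f along r ⇒ L₀.
L = (16 + 96·x + 192·x^2 + 128·x^3) - 2·Dx + (1 + 2·x)·Dx^2  (order 2).
h: a_k = 0, -12, -12, 32, 96, 352/5, -96, -25856/105, -2816/15, 70528/945, …
ICs: h(0) = 0, h′(0) = -12.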